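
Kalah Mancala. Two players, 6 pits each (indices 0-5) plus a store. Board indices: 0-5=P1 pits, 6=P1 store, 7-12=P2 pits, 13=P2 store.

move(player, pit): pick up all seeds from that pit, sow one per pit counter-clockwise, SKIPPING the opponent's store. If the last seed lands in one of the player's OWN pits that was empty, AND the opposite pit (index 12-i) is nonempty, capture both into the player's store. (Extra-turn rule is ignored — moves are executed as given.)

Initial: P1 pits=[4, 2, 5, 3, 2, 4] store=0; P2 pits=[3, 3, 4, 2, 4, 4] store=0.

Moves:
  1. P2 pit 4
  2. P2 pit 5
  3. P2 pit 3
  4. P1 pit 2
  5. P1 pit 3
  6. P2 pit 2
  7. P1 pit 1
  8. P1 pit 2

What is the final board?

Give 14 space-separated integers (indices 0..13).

Move 1: P2 pit4 -> P1=[5,3,5,3,2,4](0) P2=[3,3,4,2,0,5](1)
Move 2: P2 pit5 -> P1=[6,4,6,4,2,4](0) P2=[3,3,4,2,0,0](2)
Move 3: P2 pit3 -> P1=[0,4,6,4,2,4](0) P2=[3,3,4,0,1,0](9)
Move 4: P1 pit2 -> P1=[0,4,0,5,3,5](1) P2=[4,4,4,0,1,0](9)
Move 5: P1 pit3 -> P1=[0,4,0,0,4,6](2) P2=[5,5,4,0,1,0](9)
Move 6: P2 pit2 -> P1=[0,4,0,0,4,6](2) P2=[5,5,0,1,2,1](10)
Move 7: P1 pit1 -> P1=[0,0,1,1,5,7](2) P2=[5,5,0,1,2,1](10)
Move 8: P1 pit2 -> P1=[0,0,0,2,5,7](2) P2=[5,5,0,1,2,1](10)

Answer: 0 0 0 2 5 7 2 5 5 0 1 2 1 10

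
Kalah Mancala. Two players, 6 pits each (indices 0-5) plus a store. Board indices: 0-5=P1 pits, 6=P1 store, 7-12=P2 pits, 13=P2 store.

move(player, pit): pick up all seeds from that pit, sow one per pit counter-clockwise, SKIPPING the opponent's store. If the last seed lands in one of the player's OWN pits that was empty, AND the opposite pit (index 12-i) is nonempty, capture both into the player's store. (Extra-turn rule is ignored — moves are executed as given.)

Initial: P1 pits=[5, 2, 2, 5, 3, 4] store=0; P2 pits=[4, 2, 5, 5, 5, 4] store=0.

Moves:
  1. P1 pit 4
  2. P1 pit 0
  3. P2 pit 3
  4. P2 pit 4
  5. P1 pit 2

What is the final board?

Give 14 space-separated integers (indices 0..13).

Answer: 2 5 0 8 2 7 2 5 2 5 0 0 6 2

Derivation:
Move 1: P1 pit4 -> P1=[5,2,2,5,0,5](1) P2=[5,2,5,5,5,4](0)
Move 2: P1 pit0 -> P1=[0,3,3,6,1,6](1) P2=[5,2,5,5,5,4](0)
Move 3: P2 pit3 -> P1=[1,4,3,6,1,6](1) P2=[5,2,5,0,6,5](1)
Move 4: P2 pit4 -> P1=[2,5,4,7,1,6](1) P2=[5,2,5,0,0,6](2)
Move 5: P1 pit2 -> P1=[2,5,0,8,2,7](2) P2=[5,2,5,0,0,6](2)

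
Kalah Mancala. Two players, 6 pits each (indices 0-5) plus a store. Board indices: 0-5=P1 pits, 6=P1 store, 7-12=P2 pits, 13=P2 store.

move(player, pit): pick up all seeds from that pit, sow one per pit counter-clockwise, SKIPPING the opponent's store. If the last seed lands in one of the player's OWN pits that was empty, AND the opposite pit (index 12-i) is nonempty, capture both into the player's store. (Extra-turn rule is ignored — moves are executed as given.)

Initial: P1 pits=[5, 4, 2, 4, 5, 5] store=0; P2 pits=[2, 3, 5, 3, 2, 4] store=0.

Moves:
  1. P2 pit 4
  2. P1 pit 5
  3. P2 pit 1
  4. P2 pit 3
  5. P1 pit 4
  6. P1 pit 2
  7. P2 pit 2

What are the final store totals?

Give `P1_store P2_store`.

Move 1: P2 pit4 -> P1=[5,4,2,4,5,5](0) P2=[2,3,5,3,0,5](1)
Move 2: P1 pit5 -> P1=[5,4,2,4,5,0](1) P2=[3,4,6,4,0,5](1)
Move 3: P2 pit1 -> P1=[5,4,2,4,5,0](1) P2=[3,0,7,5,1,6](1)
Move 4: P2 pit3 -> P1=[6,5,2,4,5,0](1) P2=[3,0,7,0,2,7](2)
Move 5: P1 pit4 -> P1=[6,5,2,4,0,1](2) P2=[4,1,8,0,2,7](2)
Move 6: P1 pit2 -> P1=[6,5,0,5,0,1](4) P2=[4,0,8,0,2,7](2)
Move 7: P2 pit2 -> P1=[7,6,1,6,0,1](4) P2=[4,0,0,1,3,8](3)

Answer: 4 3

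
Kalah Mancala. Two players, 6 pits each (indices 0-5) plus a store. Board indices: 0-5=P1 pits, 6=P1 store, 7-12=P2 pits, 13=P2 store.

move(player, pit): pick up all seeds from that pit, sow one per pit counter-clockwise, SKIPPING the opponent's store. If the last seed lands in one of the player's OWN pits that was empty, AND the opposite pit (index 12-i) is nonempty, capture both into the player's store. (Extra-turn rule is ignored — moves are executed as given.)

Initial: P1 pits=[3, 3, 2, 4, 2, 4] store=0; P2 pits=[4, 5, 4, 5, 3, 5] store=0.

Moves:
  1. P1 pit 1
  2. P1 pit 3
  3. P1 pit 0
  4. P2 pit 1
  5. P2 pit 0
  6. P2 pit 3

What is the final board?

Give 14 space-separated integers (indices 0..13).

Answer: 2 2 5 1 4 5 6 0 1 2 0 6 8 2

Derivation:
Move 1: P1 pit1 -> P1=[3,0,3,5,3,4](0) P2=[4,5,4,5,3,5](0)
Move 2: P1 pit3 -> P1=[3,0,3,0,4,5](1) P2=[5,6,4,5,3,5](0)
Move 3: P1 pit0 -> P1=[0,1,4,0,4,5](6) P2=[5,6,0,5,3,5](0)
Move 4: P2 pit1 -> P1=[1,1,4,0,4,5](6) P2=[5,0,1,6,4,6](1)
Move 5: P2 pit0 -> P1=[1,1,4,0,4,5](6) P2=[0,1,2,7,5,7](1)
Move 6: P2 pit3 -> P1=[2,2,5,1,4,5](6) P2=[0,1,2,0,6,8](2)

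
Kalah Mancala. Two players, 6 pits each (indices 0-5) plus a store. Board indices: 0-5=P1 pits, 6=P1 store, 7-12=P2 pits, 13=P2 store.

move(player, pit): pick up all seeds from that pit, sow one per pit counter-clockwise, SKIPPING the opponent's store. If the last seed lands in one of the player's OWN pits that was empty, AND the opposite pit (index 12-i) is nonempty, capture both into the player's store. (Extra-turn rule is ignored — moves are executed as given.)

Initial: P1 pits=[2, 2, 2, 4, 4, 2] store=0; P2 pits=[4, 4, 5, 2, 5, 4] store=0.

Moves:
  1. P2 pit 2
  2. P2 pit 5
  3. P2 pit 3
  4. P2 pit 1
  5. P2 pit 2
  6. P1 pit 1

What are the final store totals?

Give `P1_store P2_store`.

Answer: 0 3

Derivation:
Move 1: P2 pit2 -> P1=[3,2,2,4,4,2](0) P2=[4,4,0,3,6,5](1)
Move 2: P2 pit5 -> P1=[4,3,3,5,4,2](0) P2=[4,4,0,3,6,0](2)
Move 3: P2 pit3 -> P1=[4,3,3,5,4,2](0) P2=[4,4,0,0,7,1](3)
Move 4: P2 pit1 -> P1=[4,3,3,5,4,2](0) P2=[4,0,1,1,8,2](3)
Move 5: P2 pit2 -> P1=[4,3,3,5,4,2](0) P2=[4,0,0,2,8,2](3)
Move 6: P1 pit1 -> P1=[4,0,4,6,5,2](0) P2=[4,0,0,2,8,2](3)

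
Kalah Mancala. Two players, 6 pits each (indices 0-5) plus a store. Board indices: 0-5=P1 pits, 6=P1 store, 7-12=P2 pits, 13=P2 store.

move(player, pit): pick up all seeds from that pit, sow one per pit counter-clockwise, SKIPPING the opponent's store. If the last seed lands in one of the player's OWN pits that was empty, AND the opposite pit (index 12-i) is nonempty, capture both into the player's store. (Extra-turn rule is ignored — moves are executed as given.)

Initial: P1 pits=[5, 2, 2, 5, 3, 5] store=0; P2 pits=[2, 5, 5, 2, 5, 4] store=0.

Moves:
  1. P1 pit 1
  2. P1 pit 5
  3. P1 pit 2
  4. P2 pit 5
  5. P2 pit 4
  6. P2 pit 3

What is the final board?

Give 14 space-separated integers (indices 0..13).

Answer: 7 2 2 7 4 0 5 0 6 6 0 1 2 3

Derivation:
Move 1: P1 pit1 -> P1=[5,0,3,6,3,5](0) P2=[2,5,5,2,5,4](0)
Move 2: P1 pit5 -> P1=[5,0,3,6,3,0](1) P2=[3,6,6,3,5,4](0)
Move 3: P1 pit2 -> P1=[5,0,0,7,4,0](5) P2=[0,6,6,3,5,4](0)
Move 4: P2 pit5 -> P1=[6,1,1,7,4,0](5) P2=[0,6,6,3,5,0](1)
Move 5: P2 pit4 -> P1=[7,2,2,7,4,0](5) P2=[0,6,6,3,0,1](2)
Move 6: P2 pit3 -> P1=[7,2,2,7,4,0](5) P2=[0,6,6,0,1,2](3)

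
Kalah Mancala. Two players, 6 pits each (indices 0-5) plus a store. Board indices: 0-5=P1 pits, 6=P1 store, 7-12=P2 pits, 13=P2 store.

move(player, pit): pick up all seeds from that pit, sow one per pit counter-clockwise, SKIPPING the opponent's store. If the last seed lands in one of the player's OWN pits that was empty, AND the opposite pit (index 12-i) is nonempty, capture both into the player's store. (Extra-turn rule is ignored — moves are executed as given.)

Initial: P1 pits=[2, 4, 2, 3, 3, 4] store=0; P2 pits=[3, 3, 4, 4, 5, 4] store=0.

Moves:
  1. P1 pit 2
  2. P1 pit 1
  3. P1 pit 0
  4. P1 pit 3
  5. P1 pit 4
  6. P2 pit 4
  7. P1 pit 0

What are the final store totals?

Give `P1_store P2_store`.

Answer: 2 1

Derivation:
Move 1: P1 pit2 -> P1=[2,4,0,4,4,4](0) P2=[3,3,4,4,5,4](0)
Move 2: P1 pit1 -> P1=[2,0,1,5,5,5](0) P2=[3,3,4,4,5,4](0)
Move 3: P1 pit0 -> P1=[0,1,2,5,5,5](0) P2=[3,3,4,4,5,4](0)
Move 4: P1 pit3 -> P1=[0,1,2,0,6,6](1) P2=[4,4,4,4,5,4](0)
Move 5: P1 pit4 -> P1=[0,1,2,0,0,7](2) P2=[5,5,5,5,5,4](0)
Move 6: P2 pit4 -> P1=[1,2,3,0,0,7](2) P2=[5,5,5,5,0,5](1)
Move 7: P1 pit0 -> P1=[0,3,3,0,0,7](2) P2=[5,5,5,5,0,5](1)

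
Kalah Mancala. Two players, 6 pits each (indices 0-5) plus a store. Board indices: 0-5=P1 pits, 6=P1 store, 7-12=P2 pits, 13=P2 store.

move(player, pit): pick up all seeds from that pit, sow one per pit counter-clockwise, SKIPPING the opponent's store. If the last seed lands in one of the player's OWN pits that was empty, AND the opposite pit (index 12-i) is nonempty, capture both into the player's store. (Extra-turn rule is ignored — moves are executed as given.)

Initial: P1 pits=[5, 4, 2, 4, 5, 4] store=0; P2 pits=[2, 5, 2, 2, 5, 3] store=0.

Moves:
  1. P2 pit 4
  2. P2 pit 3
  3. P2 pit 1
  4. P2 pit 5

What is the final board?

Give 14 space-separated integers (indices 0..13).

Move 1: P2 pit4 -> P1=[6,5,3,4,5,4](0) P2=[2,5,2,2,0,4](1)
Move 2: P2 pit3 -> P1=[6,5,3,4,5,4](0) P2=[2,5,2,0,1,5](1)
Move 3: P2 pit1 -> P1=[6,5,3,4,5,4](0) P2=[2,0,3,1,2,6](2)
Move 4: P2 pit5 -> P1=[7,6,4,5,6,4](0) P2=[2,0,3,1,2,0](3)

Answer: 7 6 4 5 6 4 0 2 0 3 1 2 0 3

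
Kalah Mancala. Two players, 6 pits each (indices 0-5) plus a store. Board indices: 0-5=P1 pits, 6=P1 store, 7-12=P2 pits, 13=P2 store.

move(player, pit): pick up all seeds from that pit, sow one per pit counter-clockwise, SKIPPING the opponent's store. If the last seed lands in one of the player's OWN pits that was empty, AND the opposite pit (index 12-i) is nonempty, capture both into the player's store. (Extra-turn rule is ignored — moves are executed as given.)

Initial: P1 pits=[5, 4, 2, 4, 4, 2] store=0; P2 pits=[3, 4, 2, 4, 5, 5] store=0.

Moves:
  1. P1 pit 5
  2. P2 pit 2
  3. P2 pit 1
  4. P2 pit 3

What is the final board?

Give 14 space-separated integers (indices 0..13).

Answer: 6 5 3 4 4 0 1 4 0 1 0 8 7 1

Derivation:
Move 1: P1 pit5 -> P1=[5,4,2,4,4,0](1) P2=[4,4,2,4,5,5](0)
Move 2: P2 pit2 -> P1=[5,4,2,4,4,0](1) P2=[4,4,0,5,6,5](0)
Move 3: P2 pit1 -> P1=[5,4,2,4,4,0](1) P2=[4,0,1,6,7,6](0)
Move 4: P2 pit3 -> P1=[6,5,3,4,4,0](1) P2=[4,0,1,0,8,7](1)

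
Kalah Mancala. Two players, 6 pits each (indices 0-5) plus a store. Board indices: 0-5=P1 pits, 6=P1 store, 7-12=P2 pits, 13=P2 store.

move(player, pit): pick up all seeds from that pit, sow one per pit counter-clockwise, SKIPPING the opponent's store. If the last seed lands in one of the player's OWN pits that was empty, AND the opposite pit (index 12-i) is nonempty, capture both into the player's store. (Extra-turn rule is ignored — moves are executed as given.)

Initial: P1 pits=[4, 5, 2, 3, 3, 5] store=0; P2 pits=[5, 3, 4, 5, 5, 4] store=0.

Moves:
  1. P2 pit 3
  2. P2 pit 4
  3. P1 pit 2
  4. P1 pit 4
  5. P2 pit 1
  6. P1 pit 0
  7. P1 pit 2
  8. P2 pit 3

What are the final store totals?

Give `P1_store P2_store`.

Answer: 2 2

Derivation:
Move 1: P2 pit3 -> P1=[5,6,2,3,3,5](0) P2=[5,3,4,0,6,5](1)
Move 2: P2 pit4 -> P1=[6,7,3,4,3,5](0) P2=[5,3,4,0,0,6](2)
Move 3: P1 pit2 -> P1=[6,7,0,5,4,6](0) P2=[5,3,4,0,0,6](2)
Move 4: P1 pit4 -> P1=[6,7,0,5,0,7](1) P2=[6,4,4,0,0,6](2)
Move 5: P2 pit1 -> P1=[6,7,0,5,0,7](1) P2=[6,0,5,1,1,7](2)
Move 6: P1 pit0 -> P1=[0,8,1,6,1,8](2) P2=[6,0,5,1,1,7](2)
Move 7: P1 pit2 -> P1=[0,8,0,7,1,8](2) P2=[6,0,5,1,1,7](2)
Move 8: P2 pit3 -> P1=[0,8,0,7,1,8](2) P2=[6,0,5,0,2,7](2)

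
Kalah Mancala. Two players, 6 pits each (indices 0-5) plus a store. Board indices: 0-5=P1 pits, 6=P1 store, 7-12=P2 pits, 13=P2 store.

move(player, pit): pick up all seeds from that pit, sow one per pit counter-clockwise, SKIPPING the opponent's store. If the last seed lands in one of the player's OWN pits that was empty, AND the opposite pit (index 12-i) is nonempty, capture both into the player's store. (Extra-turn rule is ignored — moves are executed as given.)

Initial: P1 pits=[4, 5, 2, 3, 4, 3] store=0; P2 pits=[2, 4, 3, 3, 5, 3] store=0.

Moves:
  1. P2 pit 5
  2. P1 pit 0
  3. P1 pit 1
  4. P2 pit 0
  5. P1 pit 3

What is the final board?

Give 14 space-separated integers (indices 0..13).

Move 1: P2 pit5 -> P1=[5,6,2,3,4,3](0) P2=[2,4,3,3,5,0](1)
Move 2: P1 pit0 -> P1=[0,7,3,4,5,4](0) P2=[2,4,3,3,5,0](1)
Move 3: P1 pit1 -> P1=[0,0,4,5,6,5](1) P2=[3,5,3,3,5,0](1)
Move 4: P2 pit0 -> P1=[0,0,4,5,6,5](1) P2=[0,6,4,4,5,0](1)
Move 5: P1 pit3 -> P1=[0,0,4,0,7,6](2) P2=[1,7,4,4,5,0](1)

Answer: 0 0 4 0 7 6 2 1 7 4 4 5 0 1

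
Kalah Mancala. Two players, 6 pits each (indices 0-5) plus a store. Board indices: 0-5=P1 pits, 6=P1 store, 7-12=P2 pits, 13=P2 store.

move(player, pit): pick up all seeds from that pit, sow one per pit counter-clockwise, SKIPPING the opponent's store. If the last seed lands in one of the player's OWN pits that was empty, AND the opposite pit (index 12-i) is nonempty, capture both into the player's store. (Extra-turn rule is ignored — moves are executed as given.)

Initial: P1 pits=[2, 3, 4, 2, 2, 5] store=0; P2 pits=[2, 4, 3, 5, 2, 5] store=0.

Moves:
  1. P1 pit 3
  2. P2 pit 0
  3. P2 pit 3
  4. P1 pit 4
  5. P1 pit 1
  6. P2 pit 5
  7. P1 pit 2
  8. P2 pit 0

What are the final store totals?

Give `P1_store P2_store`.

Answer: 2 2

Derivation:
Move 1: P1 pit3 -> P1=[2,3,4,0,3,6](0) P2=[2,4,3,5,2,5](0)
Move 2: P2 pit0 -> P1=[2,3,4,0,3,6](0) P2=[0,5,4,5,2,5](0)
Move 3: P2 pit3 -> P1=[3,4,4,0,3,6](0) P2=[0,5,4,0,3,6](1)
Move 4: P1 pit4 -> P1=[3,4,4,0,0,7](1) P2=[1,5,4,0,3,6](1)
Move 5: P1 pit1 -> P1=[3,0,5,1,1,8](1) P2=[1,5,4,0,3,6](1)
Move 6: P2 pit5 -> P1=[4,1,6,2,2,8](1) P2=[1,5,4,0,3,0](2)
Move 7: P1 pit2 -> P1=[4,1,0,3,3,9](2) P2=[2,6,4,0,3,0](2)
Move 8: P2 pit0 -> P1=[4,1,0,3,3,9](2) P2=[0,7,5,0,3,0](2)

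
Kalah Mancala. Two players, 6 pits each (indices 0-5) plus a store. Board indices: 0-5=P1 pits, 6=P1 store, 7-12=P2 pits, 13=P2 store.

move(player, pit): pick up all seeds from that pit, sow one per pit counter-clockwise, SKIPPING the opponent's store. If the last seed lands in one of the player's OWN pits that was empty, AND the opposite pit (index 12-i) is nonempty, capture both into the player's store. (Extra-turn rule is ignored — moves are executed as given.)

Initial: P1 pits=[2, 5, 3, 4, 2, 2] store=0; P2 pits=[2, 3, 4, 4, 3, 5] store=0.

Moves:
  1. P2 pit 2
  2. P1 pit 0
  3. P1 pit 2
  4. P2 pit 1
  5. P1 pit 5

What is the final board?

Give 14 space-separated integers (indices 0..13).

Answer: 0 6 0 5 3 0 2 3 1 1 6 5 6 1

Derivation:
Move 1: P2 pit2 -> P1=[2,5,3,4,2,2](0) P2=[2,3,0,5,4,6](1)
Move 2: P1 pit0 -> P1=[0,6,4,4,2,2](0) P2=[2,3,0,5,4,6](1)
Move 3: P1 pit2 -> P1=[0,6,0,5,3,3](1) P2=[2,3,0,5,4,6](1)
Move 4: P2 pit1 -> P1=[0,6,0,5,3,3](1) P2=[2,0,1,6,5,6](1)
Move 5: P1 pit5 -> P1=[0,6,0,5,3,0](2) P2=[3,1,1,6,5,6](1)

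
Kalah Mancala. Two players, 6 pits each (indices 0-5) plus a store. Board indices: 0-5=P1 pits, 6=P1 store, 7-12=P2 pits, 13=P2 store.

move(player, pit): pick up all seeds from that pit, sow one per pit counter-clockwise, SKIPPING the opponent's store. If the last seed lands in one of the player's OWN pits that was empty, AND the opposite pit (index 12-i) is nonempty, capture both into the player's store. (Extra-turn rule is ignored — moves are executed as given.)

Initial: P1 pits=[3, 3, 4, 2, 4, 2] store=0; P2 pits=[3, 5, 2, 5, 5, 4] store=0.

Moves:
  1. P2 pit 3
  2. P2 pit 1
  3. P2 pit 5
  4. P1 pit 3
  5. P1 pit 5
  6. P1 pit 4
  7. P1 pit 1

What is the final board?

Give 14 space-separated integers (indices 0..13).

Answer: 5 0 6 1 1 2 4 5 2 4 2 7 0 3

Derivation:
Move 1: P2 pit3 -> P1=[4,4,4,2,4,2](0) P2=[3,5,2,0,6,5](1)
Move 2: P2 pit1 -> P1=[4,4,4,2,4,2](0) P2=[3,0,3,1,7,6](2)
Move 3: P2 pit5 -> P1=[5,5,5,3,5,2](0) P2=[3,0,3,1,7,0](3)
Move 4: P1 pit3 -> P1=[5,5,5,0,6,3](1) P2=[3,0,3,1,7,0](3)
Move 5: P1 pit5 -> P1=[5,5,5,0,6,0](2) P2=[4,1,3,1,7,0](3)
Move 6: P1 pit4 -> P1=[5,5,5,0,0,1](3) P2=[5,2,4,2,7,0](3)
Move 7: P1 pit1 -> P1=[5,0,6,1,1,2](4) P2=[5,2,4,2,7,0](3)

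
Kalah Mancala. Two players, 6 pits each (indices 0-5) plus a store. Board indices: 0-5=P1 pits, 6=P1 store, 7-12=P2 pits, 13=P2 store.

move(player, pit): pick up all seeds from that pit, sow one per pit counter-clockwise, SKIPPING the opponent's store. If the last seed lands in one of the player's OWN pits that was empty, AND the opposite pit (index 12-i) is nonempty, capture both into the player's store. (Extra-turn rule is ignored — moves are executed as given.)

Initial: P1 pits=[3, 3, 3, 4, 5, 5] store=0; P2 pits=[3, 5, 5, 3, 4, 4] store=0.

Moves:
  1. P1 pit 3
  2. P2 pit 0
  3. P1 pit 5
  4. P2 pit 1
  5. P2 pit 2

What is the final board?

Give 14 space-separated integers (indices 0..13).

Move 1: P1 pit3 -> P1=[3,3,3,0,6,6](1) P2=[4,5,5,3,4,4](0)
Move 2: P2 pit0 -> P1=[3,3,3,0,6,6](1) P2=[0,6,6,4,5,4](0)
Move 3: P1 pit5 -> P1=[3,3,3,0,6,0](2) P2=[1,7,7,5,6,4](0)
Move 4: P2 pit1 -> P1=[4,4,3,0,6,0](2) P2=[1,0,8,6,7,5](1)
Move 5: P2 pit2 -> P1=[5,5,4,1,6,0](2) P2=[1,0,0,7,8,6](2)

Answer: 5 5 4 1 6 0 2 1 0 0 7 8 6 2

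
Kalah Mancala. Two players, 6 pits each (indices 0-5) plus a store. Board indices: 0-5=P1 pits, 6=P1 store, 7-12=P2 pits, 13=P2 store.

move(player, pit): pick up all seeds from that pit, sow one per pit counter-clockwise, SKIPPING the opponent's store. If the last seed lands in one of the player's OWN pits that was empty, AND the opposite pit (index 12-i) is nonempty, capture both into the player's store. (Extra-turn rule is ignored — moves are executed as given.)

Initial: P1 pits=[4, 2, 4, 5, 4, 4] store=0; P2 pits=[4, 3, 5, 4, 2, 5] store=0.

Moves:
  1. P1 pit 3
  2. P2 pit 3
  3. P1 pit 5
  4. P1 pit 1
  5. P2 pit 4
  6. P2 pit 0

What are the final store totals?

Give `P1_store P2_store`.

Answer: 9 3

Derivation:
Move 1: P1 pit3 -> P1=[4,2,4,0,5,5](1) P2=[5,4,5,4,2,5](0)
Move 2: P2 pit3 -> P1=[5,2,4,0,5,5](1) P2=[5,4,5,0,3,6](1)
Move 3: P1 pit5 -> P1=[5,2,4,0,5,0](2) P2=[6,5,6,1,3,6](1)
Move 4: P1 pit1 -> P1=[5,0,5,0,5,0](9) P2=[6,5,0,1,3,6](1)
Move 5: P2 pit4 -> P1=[6,0,5,0,5,0](9) P2=[6,5,0,1,0,7](2)
Move 6: P2 pit0 -> P1=[6,0,5,0,5,0](9) P2=[0,6,1,2,1,8](3)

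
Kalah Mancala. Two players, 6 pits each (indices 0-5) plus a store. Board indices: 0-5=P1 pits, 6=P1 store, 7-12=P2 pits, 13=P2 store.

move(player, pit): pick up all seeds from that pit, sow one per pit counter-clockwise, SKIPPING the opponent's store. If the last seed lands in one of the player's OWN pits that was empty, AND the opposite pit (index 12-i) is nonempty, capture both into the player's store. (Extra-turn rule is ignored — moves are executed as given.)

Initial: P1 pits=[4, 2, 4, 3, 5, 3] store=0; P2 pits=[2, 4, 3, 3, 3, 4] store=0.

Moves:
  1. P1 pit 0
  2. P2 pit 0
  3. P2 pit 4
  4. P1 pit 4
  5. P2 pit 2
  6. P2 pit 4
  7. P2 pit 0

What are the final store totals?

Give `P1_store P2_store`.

Move 1: P1 pit0 -> P1=[0,3,5,4,6,3](0) P2=[2,4,3,3,3,4](0)
Move 2: P2 pit0 -> P1=[0,3,5,4,6,3](0) P2=[0,5,4,3,3,4](0)
Move 3: P2 pit4 -> P1=[1,3,5,4,6,3](0) P2=[0,5,4,3,0,5](1)
Move 4: P1 pit4 -> P1=[1,3,5,4,0,4](1) P2=[1,6,5,4,0,5](1)
Move 5: P2 pit2 -> P1=[2,3,5,4,0,4](1) P2=[1,6,0,5,1,6](2)
Move 6: P2 pit4 -> P1=[2,3,5,4,0,4](1) P2=[1,6,0,5,0,7](2)
Move 7: P2 pit0 -> P1=[2,3,5,4,0,4](1) P2=[0,7,0,5,0,7](2)

Answer: 1 2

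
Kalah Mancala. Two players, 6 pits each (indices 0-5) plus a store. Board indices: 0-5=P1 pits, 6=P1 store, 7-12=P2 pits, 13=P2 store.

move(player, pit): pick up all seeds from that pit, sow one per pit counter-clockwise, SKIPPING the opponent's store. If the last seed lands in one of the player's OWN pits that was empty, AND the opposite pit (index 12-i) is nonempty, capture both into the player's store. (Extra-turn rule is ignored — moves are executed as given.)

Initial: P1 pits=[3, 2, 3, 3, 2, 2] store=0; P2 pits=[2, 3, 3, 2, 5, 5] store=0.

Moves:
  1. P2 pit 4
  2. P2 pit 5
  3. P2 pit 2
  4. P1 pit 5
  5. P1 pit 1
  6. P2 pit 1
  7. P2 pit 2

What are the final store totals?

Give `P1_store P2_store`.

Move 1: P2 pit4 -> P1=[4,3,4,3,2,2](0) P2=[2,3,3,2,0,6](1)
Move 2: P2 pit5 -> P1=[5,4,5,4,3,2](0) P2=[2,3,3,2,0,0](2)
Move 3: P2 pit2 -> P1=[0,4,5,4,3,2](0) P2=[2,3,0,3,1,0](8)
Move 4: P1 pit5 -> P1=[0,4,5,4,3,0](1) P2=[3,3,0,3,1,0](8)
Move 5: P1 pit1 -> P1=[0,0,6,5,4,0](5) P2=[0,3,0,3,1,0](8)
Move 6: P2 pit1 -> P1=[0,0,6,5,4,0](5) P2=[0,0,1,4,2,0](8)
Move 7: P2 pit2 -> P1=[0,0,6,5,4,0](5) P2=[0,0,0,5,2,0](8)

Answer: 5 8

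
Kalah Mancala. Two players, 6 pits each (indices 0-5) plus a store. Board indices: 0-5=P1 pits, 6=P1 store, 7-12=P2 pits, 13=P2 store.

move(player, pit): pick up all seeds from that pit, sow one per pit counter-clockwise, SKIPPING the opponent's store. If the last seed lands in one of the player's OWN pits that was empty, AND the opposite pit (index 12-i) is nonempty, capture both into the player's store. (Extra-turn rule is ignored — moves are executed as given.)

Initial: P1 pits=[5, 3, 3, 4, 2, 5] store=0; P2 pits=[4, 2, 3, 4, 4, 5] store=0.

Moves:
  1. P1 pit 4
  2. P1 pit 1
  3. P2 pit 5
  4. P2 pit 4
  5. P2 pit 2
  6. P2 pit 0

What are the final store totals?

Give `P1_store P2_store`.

Move 1: P1 pit4 -> P1=[5,3,3,4,0,6](1) P2=[4,2,3,4,4,5](0)
Move 2: P1 pit1 -> P1=[5,0,4,5,0,6](4) P2=[4,0,3,4,4,5](0)
Move 3: P2 pit5 -> P1=[6,1,5,6,0,6](4) P2=[4,0,3,4,4,0](1)
Move 4: P2 pit4 -> P1=[7,2,5,6,0,6](4) P2=[4,0,3,4,0,1](2)
Move 5: P2 pit2 -> P1=[7,2,5,6,0,6](4) P2=[4,0,0,5,1,2](2)
Move 6: P2 pit0 -> P1=[7,2,5,6,0,6](4) P2=[0,1,1,6,2,2](2)

Answer: 4 2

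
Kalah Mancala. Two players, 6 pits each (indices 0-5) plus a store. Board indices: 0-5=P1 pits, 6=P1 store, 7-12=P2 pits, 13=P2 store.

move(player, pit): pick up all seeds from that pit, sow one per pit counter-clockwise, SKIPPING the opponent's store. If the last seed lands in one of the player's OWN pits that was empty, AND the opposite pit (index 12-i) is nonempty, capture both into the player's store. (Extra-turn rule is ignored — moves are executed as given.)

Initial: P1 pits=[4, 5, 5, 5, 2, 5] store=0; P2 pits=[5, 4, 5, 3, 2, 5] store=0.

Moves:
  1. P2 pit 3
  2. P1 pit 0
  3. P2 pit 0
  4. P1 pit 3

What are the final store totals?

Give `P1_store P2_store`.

Answer: 1 1

Derivation:
Move 1: P2 pit3 -> P1=[4,5,5,5,2,5](0) P2=[5,4,5,0,3,6](1)
Move 2: P1 pit0 -> P1=[0,6,6,6,3,5](0) P2=[5,4,5,0,3,6](1)
Move 3: P2 pit0 -> P1=[0,6,6,6,3,5](0) P2=[0,5,6,1,4,7](1)
Move 4: P1 pit3 -> P1=[0,6,6,0,4,6](1) P2=[1,6,7,1,4,7](1)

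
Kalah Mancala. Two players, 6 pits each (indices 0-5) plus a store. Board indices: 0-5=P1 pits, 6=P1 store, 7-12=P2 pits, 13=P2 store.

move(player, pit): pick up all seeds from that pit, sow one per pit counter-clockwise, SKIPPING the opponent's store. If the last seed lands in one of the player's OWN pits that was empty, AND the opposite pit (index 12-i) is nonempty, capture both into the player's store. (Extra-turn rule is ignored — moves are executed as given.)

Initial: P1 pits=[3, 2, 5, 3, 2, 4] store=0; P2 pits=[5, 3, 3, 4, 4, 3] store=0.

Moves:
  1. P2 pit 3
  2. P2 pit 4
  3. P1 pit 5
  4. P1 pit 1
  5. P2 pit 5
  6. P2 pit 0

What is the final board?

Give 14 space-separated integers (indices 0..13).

Answer: 6 1 8 5 3 0 1 0 5 5 1 1 1 4

Derivation:
Move 1: P2 pit3 -> P1=[4,2,5,3,2,4](0) P2=[5,3,3,0,5,4](1)
Move 2: P2 pit4 -> P1=[5,3,6,3,2,4](0) P2=[5,3,3,0,0,5](2)
Move 3: P1 pit5 -> P1=[5,3,6,3,2,0](1) P2=[6,4,4,0,0,5](2)
Move 4: P1 pit1 -> P1=[5,0,7,4,3,0](1) P2=[6,4,4,0,0,5](2)
Move 5: P2 pit5 -> P1=[6,1,8,5,3,0](1) P2=[6,4,4,0,0,0](3)
Move 6: P2 pit0 -> P1=[6,1,8,5,3,0](1) P2=[0,5,5,1,1,1](4)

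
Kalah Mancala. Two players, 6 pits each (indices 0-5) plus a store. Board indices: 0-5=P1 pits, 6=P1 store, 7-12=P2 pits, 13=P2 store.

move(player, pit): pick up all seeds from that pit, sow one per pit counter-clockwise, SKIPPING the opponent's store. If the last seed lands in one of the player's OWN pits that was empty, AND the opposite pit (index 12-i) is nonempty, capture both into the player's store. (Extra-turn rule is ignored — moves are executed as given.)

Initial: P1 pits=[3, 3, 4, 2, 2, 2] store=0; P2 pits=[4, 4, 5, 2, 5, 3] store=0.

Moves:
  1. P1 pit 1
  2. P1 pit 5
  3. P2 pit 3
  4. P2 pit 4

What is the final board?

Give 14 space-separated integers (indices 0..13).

Move 1: P1 pit1 -> P1=[3,0,5,3,3,2](0) P2=[4,4,5,2,5,3](0)
Move 2: P1 pit5 -> P1=[3,0,5,3,3,0](1) P2=[5,4,5,2,5,3](0)
Move 3: P2 pit3 -> P1=[3,0,5,3,3,0](1) P2=[5,4,5,0,6,4](0)
Move 4: P2 pit4 -> P1=[4,1,6,4,3,0](1) P2=[5,4,5,0,0,5](1)

Answer: 4 1 6 4 3 0 1 5 4 5 0 0 5 1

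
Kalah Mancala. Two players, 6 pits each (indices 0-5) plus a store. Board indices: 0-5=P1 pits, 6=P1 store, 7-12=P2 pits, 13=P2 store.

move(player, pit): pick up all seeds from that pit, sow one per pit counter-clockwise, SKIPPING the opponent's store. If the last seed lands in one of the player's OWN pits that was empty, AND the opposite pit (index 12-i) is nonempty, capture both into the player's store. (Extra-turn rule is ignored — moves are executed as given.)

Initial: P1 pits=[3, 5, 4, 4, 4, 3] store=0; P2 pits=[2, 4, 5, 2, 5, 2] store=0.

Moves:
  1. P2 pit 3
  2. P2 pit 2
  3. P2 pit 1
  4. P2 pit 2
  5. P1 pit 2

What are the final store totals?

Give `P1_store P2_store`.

Move 1: P2 pit3 -> P1=[3,5,4,4,4,3](0) P2=[2,4,5,0,6,3](0)
Move 2: P2 pit2 -> P1=[4,5,4,4,4,3](0) P2=[2,4,0,1,7,4](1)
Move 3: P2 pit1 -> P1=[4,5,4,4,4,3](0) P2=[2,0,1,2,8,5](1)
Move 4: P2 pit2 -> P1=[4,5,4,4,4,3](0) P2=[2,0,0,3,8,5](1)
Move 5: P1 pit2 -> P1=[4,5,0,5,5,4](1) P2=[2,0,0,3,8,5](1)

Answer: 1 1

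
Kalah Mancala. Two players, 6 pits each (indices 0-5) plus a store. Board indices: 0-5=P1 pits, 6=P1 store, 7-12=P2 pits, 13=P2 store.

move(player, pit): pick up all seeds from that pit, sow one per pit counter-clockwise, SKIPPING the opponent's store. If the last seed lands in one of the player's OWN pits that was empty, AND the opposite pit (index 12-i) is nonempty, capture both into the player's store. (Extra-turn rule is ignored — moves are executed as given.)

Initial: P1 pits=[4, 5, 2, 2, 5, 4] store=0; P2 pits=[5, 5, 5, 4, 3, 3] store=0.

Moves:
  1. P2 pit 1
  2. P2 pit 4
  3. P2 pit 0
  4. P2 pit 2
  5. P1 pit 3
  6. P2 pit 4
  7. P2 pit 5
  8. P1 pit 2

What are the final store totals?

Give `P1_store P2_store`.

Move 1: P2 pit1 -> P1=[4,5,2,2,5,4](0) P2=[5,0,6,5,4,4](1)
Move 2: P2 pit4 -> P1=[5,6,2,2,5,4](0) P2=[5,0,6,5,0,5](2)
Move 3: P2 pit0 -> P1=[5,6,2,2,5,4](0) P2=[0,1,7,6,1,6](2)
Move 4: P2 pit2 -> P1=[6,7,3,2,5,4](0) P2=[0,1,0,7,2,7](3)
Move 5: P1 pit3 -> P1=[6,7,3,0,6,5](0) P2=[0,1,0,7,2,7](3)
Move 6: P2 pit4 -> P1=[6,7,3,0,6,5](0) P2=[0,1,0,7,0,8](4)
Move 7: P2 pit5 -> P1=[7,8,4,1,7,0](0) P2=[0,1,0,7,0,0](12)
Move 8: P1 pit2 -> P1=[7,8,0,2,8,1](1) P2=[0,1,0,7,0,0](12)

Answer: 1 12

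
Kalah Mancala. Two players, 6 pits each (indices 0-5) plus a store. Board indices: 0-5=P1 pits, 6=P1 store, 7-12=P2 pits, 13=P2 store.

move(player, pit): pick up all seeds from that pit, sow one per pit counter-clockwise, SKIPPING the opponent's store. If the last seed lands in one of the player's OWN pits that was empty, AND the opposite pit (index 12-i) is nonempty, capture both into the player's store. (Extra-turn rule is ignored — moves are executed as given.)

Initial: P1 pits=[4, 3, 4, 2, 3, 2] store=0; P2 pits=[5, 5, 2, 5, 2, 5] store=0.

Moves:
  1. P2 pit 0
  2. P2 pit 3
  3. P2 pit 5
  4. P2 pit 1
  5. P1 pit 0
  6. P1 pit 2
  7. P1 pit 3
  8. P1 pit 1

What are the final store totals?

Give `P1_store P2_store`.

Answer: 4 3

Derivation:
Move 1: P2 pit0 -> P1=[4,3,4,2,3,2](0) P2=[0,6,3,6,3,6](0)
Move 2: P2 pit3 -> P1=[5,4,5,2,3,2](0) P2=[0,6,3,0,4,7](1)
Move 3: P2 pit5 -> P1=[6,5,6,3,4,3](0) P2=[0,6,3,0,4,0](2)
Move 4: P2 pit1 -> P1=[7,5,6,3,4,3](0) P2=[0,0,4,1,5,1](3)
Move 5: P1 pit0 -> P1=[0,6,7,4,5,4](1) P2=[1,0,4,1,5,1](3)
Move 6: P1 pit2 -> P1=[0,6,0,5,6,5](2) P2=[2,1,5,1,5,1](3)
Move 7: P1 pit3 -> P1=[0,6,0,0,7,6](3) P2=[3,2,5,1,5,1](3)
Move 8: P1 pit1 -> P1=[0,0,1,1,8,7](4) P2=[4,2,5,1,5,1](3)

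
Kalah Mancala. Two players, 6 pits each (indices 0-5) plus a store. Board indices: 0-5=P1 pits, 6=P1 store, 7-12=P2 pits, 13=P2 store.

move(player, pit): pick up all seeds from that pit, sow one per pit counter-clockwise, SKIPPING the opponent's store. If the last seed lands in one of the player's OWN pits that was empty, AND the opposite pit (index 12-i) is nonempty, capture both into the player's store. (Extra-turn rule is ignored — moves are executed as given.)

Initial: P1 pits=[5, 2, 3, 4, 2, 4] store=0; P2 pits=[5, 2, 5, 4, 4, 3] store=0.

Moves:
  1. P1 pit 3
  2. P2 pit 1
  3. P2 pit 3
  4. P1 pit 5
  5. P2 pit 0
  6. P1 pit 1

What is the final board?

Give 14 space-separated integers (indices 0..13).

Answer: 7 0 4 1 4 0 2 0 2 8 2 6 5 2

Derivation:
Move 1: P1 pit3 -> P1=[5,2,3,0,3,5](1) P2=[6,2,5,4,4,3](0)
Move 2: P2 pit1 -> P1=[5,2,3,0,3,5](1) P2=[6,0,6,5,4,3](0)
Move 3: P2 pit3 -> P1=[6,3,3,0,3,5](1) P2=[6,0,6,0,5,4](1)
Move 4: P1 pit5 -> P1=[6,3,3,0,3,0](2) P2=[7,1,7,1,5,4](1)
Move 5: P2 pit0 -> P1=[7,3,3,0,3,0](2) P2=[0,2,8,2,6,5](2)
Move 6: P1 pit1 -> P1=[7,0,4,1,4,0](2) P2=[0,2,8,2,6,5](2)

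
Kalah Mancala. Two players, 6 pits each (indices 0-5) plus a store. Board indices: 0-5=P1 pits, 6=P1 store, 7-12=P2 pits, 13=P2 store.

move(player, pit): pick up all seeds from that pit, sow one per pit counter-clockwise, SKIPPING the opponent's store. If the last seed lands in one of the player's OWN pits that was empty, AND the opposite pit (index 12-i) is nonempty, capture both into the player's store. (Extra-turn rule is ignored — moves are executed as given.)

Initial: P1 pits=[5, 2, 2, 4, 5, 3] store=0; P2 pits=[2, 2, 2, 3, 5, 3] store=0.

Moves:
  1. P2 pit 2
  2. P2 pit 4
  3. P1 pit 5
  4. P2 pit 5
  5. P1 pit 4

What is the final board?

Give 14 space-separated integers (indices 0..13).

Answer: 7 4 4 5 0 1 2 4 4 1 4 0 0 2

Derivation:
Move 1: P2 pit2 -> P1=[5,2,2,4,5,3](0) P2=[2,2,0,4,6,3](0)
Move 2: P2 pit4 -> P1=[6,3,3,5,5,3](0) P2=[2,2,0,4,0,4](1)
Move 3: P1 pit5 -> P1=[6,3,3,5,5,0](1) P2=[3,3,0,4,0,4](1)
Move 4: P2 pit5 -> P1=[7,4,4,5,5,0](1) P2=[3,3,0,4,0,0](2)
Move 5: P1 pit4 -> P1=[7,4,4,5,0,1](2) P2=[4,4,1,4,0,0](2)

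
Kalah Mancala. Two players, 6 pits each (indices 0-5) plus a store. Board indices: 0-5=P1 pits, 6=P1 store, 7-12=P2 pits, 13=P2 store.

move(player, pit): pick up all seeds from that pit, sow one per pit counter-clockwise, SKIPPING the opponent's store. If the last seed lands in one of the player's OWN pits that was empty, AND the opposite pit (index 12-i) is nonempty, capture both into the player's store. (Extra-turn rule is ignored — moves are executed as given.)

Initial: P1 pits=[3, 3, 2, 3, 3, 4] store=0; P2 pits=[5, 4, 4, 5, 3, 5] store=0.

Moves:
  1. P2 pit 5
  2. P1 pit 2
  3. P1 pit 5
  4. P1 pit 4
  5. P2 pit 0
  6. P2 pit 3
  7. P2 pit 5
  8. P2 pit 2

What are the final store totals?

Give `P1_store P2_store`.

Move 1: P2 pit5 -> P1=[4,4,3,4,3,4](0) P2=[5,4,4,5,3,0](1)
Move 2: P1 pit2 -> P1=[4,4,0,5,4,5](0) P2=[5,4,4,5,3,0](1)
Move 3: P1 pit5 -> P1=[4,4,0,5,4,0](1) P2=[6,5,5,6,3,0](1)
Move 4: P1 pit4 -> P1=[4,4,0,5,0,1](2) P2=[7,6,5,6,3,0](1)
Move 5: P2 pit0 -> P1=[5,4,0,5,0,1](2) P2=[0,7,6,7,4,1](2)
Move 6: P2 pit3 -> P1=[6,5,1,6,0,1](2) P2=[0,7,6,0,5,2](3)
Move 7: P2 pit5 -> P1=[7,5,1,6,0,1](2) P2=[0,7,6,0,5,0](4)
Move 8: P2 pit2 -> P1=[8,6,1,6,0,1](2) P2=[0,7,0,1,6,1](5)

Answer: 2 5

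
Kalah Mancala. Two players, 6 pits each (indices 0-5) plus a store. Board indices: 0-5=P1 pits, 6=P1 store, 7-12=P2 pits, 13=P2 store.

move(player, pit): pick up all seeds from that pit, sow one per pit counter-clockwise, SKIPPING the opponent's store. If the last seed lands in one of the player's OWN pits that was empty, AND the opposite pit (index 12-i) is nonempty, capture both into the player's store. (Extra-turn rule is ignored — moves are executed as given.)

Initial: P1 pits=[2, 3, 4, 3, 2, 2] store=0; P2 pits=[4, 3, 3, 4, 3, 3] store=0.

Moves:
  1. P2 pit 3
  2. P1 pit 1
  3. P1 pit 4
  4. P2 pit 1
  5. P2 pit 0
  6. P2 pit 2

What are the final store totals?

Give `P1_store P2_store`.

Answer: 1 2

Derivation:
Move 1: P2 pit3 -> P1=[3,3,4,3,2,2](0) P2=[4,3,3,0,4,4](1)
Move 2: P1 pit1 -> P1=[3,0,5,4,3,2](0) P2=[4,3,3,0,4,4](1)
Move 3: P1 pit4 -> P1=[3,0,5,4,0,3](1) P2=[5,3,3,0,4,4](1)
Move 4: P2 pit1 -> P1=[3,0,5,4,0,3](1) P2=[5,0,4,1,5,4](1)
Move 5: P2 pit0 -> P1=[3,0,5,4,0,3](1) P2=[0,1,5,2,6,5](1)
Move 6: P2 pit2 -> P1=[4,0,5,4,0,3](1) P2=[0,1,0,3,7,6](2)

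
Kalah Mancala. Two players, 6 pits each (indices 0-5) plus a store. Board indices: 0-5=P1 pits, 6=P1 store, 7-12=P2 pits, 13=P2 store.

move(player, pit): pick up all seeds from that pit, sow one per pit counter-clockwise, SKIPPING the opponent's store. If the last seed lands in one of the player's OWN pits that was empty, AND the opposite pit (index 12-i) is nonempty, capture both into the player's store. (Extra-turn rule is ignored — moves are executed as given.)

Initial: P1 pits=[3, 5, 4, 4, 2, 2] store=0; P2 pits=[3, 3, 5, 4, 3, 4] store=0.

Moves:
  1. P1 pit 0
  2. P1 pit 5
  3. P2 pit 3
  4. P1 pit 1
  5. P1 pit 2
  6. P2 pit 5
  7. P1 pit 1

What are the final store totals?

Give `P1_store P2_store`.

Move 1: P1 pit0 -> P1=[0,6,5,5,2,2](0) P2=[3,3,5,4,3,4](0)
Move 2: P1 pit5 -> P1=[0,6,5,5,2,0](1) P2=[4,3,5,4,3,4](0)
Move 3: P2 pit3 -> P1=[1,6,5,5,2,0](1) P2=[4,3,5,0,4,5](1)
Move 4: P1 pit1 -> P1=[1,0,6,6,3,1](2) P2=[5,3,5,0,4,5](1)
Move 5: P1 pit2 -> P1=[1,0,0,7,4,2](3) P2=[6,4,5,0,4,5](1)
Move 6: P2 pit5 -> P1=[2,1,1,8,4,2](3) P2=[6,4,5,0,4,0](2)
Move 7: P1 pit1 -> P1=[2,0,2,8,4,2](3) P2=[6,4,5,0,4,0](2)

Answer: 3 2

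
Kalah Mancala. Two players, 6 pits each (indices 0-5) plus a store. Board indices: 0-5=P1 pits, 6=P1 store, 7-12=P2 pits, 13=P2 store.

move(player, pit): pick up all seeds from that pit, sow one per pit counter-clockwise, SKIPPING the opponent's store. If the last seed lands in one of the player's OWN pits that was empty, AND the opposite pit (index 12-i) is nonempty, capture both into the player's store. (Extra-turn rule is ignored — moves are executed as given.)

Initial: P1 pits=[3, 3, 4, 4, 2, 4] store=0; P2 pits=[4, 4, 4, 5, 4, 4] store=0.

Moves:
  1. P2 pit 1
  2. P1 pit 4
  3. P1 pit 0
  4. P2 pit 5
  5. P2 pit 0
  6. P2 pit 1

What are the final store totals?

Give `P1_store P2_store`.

Move 1: P2 pit1 -> P1=[3,3,4,4,2,4](0) P2=[4,0,5,6,5,5](0)
Move 2: P1 pit4 -> P1=[3,3,4,4,0,5](1) P2=[4,0,5,6,5,5](0)
Move 3: P1 pit0 -> P1=[0,4,5,5,0,5](1) P2=[4,0,5,6,5,5](0)
Move 4: P2 pit5 -> P1=[1,5,6,6,0,5](1) P2=[4,0,5,6,5,0](1)
Move 5: P2 pit0 -> P1=[1,5,6,6,0,5](1) P2=[0,1,6,7,6,0](1)
Move 6: P2 pit1 -> P1=[1,5,6,6,0,5](1) P2=[0,0,7,7,6,0](1)

Answer: 1 1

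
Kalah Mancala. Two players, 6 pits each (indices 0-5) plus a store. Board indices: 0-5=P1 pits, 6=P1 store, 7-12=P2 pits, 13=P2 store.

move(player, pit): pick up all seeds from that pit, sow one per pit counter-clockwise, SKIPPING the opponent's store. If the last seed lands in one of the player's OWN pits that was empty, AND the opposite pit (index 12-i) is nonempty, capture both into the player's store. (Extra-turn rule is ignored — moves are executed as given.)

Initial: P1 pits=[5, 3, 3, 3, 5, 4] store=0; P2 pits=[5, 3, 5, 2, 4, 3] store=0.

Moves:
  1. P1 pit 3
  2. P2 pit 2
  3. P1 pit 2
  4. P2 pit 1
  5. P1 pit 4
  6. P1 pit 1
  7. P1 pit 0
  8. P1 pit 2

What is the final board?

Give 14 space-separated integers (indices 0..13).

Move 1: P1 pit3 -> P1=[5,3,3,0,6,5](1) P2=[5,3,5,2,4,3](0)
Move 2: P2 pit2 -> P1=[6,3,3,0,6,5](1) P2=[5,3,0,3,5,4](1)
Move 3: P1 pit2 -> P1=[6,3,0,1,7,6](1) P2=[5,3,0,3,5,4](1)
Move 4: P2 pit1 -> P1=[6,3,0,1,7,6](1) P2=[5,0,1,4,6,4](1)
Move 5: P1 pit4 -> P1=[6,3,0,1,0,7](2) P2=[6,1,2,5,7,4](1)
Move 6: P1 pit1 -> P1=[6,0,1,2,0,7](4) P2=[6,0,2,5,7,4](1)
Move 7: P1 pit0 -> P1=[0,1,2,3,1,8](5) P2=[6,0,2,5,7,4](1)
Move 8: P1 pit2 -> P1=[0,1,0,4,2,8](5) P2=[6,0,2,5,7,4](1)

Answer: 0 1 0 4 2 8 5 6 0 2 5 7 4 1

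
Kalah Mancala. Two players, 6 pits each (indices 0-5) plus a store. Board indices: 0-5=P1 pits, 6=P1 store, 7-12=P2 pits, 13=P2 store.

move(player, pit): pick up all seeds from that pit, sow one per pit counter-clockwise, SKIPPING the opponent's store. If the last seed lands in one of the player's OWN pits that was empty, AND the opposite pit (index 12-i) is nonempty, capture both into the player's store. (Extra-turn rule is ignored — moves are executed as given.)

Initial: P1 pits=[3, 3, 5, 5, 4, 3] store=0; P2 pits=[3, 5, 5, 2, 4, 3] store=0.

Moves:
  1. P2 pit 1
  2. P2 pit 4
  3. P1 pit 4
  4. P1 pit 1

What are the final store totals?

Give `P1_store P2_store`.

Move 1: P2 pit1 -> P1=[3,3,5,5,4,3](0) P2=[3,0,6,3,5,4](1)
Move 2: P2 pit4 -> P1=[4,4,6,5,4,3](0) P2=[3,0,6,3,0,5](2)
Move 3: P1 pit4 -> P1=[4,4,6,5,0,4](1) P2=[4,1,6,3,0,5](2)
Move 4: P1 pit1 -> P1=[4,0,7,6,1,5](1) P2=[4,1,6,3,0,5](2)

Answer: 1 2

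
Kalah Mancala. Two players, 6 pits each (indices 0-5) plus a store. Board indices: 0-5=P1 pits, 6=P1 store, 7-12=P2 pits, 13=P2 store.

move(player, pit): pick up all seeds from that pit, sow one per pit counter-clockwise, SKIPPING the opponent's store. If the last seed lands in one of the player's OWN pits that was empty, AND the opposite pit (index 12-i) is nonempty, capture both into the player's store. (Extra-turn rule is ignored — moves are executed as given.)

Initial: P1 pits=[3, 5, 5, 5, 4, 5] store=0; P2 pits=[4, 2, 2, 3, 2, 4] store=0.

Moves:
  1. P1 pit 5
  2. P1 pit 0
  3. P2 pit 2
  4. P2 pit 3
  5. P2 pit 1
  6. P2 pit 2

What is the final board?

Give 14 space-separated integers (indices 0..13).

Answer: 1 7 6 6 4 0 1 5 0 0 2 5 6 1

Derivation:
Move 1: P1 pit5 -> P1=[3,5,5,5,4,0](1) P2=[5,3,3,4,2,4](0)
Move 2: P1 pit0 -> P1=[0,6,6,6,4,0](1) P2=[5,3,3,4,2,4](0)
Move 3: P2 pit2 -> P1=[0,6,6,6,4,0](1) P2=[5,3,0,5,3,5](0)
Move 4: P2 pit3 -> P1=[1,7,6,6,4,0](1) P2=[5,3,0,0,4,6](1)
Move 5: P2 pit1 -> P1=[1,7,6,6,4,0](1) P2=[5,0,1,1,5,6](1)
Move 6: P2 pit2 -> P1=[1,7,6,6,4,0](1) P2=[5,0,0,2,5,6](1)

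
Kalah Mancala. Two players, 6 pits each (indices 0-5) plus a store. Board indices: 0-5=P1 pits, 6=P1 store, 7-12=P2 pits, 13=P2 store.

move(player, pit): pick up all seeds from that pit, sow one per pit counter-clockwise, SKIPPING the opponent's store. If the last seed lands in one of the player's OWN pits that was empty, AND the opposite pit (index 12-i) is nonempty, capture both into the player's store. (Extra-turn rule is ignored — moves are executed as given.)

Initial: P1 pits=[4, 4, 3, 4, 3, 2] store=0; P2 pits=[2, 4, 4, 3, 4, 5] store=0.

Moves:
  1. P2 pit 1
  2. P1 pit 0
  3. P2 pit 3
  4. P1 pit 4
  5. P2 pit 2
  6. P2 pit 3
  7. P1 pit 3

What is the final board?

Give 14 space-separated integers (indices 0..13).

Answer: 2 5 4 0 1 4 2 4 2 0 0 8 8 2

Derivation:
Move 1: P2 pit1 -> P1=[4,4,3,4,3,2](0) P2=[2,0,5,4,5,6](0)
Move 2: P1 pit0 -> P1=[0,5,4,5,4,2](0) P2=[2,0,5,4,5,6](0)
Move 3: P2 pit3 -> P1=[1,5,4,5,4,2](0) P2=[2,0,5,0,6,7](1)
Move 4: P1 pit4 -> P1=[1,5,4,5,0,3](1) P2=[3,1,5,0,6,7](1)
Move 5: P2 pit2 -> P1=[2,5,4,5,0,3](1) P2=[3,1,0,1,7,8](2)
Move 6: P2 pit3 -> P1=[2,5,4,5,0,3](1) P2=[3,1,0,0,8,8](2)
Move 7: P1 pit3 -> P1=[2,5,4,0,1,4](2) P2=[4,2,0,0,8,8](2)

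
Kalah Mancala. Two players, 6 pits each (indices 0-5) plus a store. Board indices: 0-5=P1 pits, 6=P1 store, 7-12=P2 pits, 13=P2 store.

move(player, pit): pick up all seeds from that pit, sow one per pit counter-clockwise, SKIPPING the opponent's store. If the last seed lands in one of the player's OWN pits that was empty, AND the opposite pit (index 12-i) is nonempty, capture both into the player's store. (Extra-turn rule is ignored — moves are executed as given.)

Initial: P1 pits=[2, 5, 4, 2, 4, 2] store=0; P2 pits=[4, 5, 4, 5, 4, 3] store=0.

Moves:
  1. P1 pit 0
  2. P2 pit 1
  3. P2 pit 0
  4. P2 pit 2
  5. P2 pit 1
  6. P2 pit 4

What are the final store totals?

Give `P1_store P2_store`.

Answer: 0 6

Derivation:
Move 1: P1 pit0 -> P1=[0,6,5,2,4,2](0) P2=[4,5,4,5,4,3](0)
Move 2: P2 pit1 -> P1=[0,6,5,2,4,2](0) P2=[4,0,5,6,5,4](1)
Move 3: P2 pit0 -> P1=[0,6,5,2,4,2](0) P2=[0,1,6,7,6,4](1)
Move 4: P2 pit2 -> P1=[1,7,5,2,4,2](0) P2=[0,1,0,8,7,5](2)
Move 5: P2 pit1 -> P1=[1,7,5,0,4,2](0) P2=[0,0,0,8,7,5](5)
Move 6: P2 pit4 -> P1=[2,8,6,1,5,2](0) P2=[0,0,0,8,0,6](6)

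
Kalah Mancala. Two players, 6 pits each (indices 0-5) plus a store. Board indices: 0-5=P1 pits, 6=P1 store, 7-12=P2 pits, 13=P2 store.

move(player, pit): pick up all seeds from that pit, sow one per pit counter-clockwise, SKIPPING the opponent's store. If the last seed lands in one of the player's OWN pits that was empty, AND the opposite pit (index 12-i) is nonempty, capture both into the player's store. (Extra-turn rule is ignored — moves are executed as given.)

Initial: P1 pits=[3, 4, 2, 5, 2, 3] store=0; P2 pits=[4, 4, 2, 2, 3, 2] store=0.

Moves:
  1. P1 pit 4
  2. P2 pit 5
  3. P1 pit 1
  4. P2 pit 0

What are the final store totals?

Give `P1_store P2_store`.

Answer: 1 1

Derivation:
Move 1: P1 pit4 -> P1=[3,4,2,5,0,4](1) P2=[4,4,2,2,3,2](0)
Move 2: P2 pit5 -> P1=[4,4,2,5,0,4](1) P2=[4,4,2,2,3,0](1)
Move 3: P1 pit1 -> P1=[4,0,3,6,1,5](1) P2=[4,4,2,2,3,0](1)
Move 4: P2 pit0 -> P1=[4,0,3,6,1,5](1) P2=[0,5,3,3,4,0](1)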